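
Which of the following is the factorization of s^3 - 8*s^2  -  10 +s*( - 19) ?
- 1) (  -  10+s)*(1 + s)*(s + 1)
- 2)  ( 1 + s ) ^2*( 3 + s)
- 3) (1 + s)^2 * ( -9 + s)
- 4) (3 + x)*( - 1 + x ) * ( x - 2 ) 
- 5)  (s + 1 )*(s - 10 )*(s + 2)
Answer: 1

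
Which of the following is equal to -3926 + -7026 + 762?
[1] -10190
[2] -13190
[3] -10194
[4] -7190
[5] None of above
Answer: 1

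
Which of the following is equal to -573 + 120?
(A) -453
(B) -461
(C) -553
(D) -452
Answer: A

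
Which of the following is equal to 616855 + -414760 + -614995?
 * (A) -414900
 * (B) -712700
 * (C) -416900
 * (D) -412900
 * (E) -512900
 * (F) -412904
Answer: D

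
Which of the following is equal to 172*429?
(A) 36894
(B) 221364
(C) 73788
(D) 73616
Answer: C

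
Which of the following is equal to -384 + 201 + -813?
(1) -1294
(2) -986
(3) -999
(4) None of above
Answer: 4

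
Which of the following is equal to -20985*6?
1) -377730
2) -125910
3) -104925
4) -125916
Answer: 2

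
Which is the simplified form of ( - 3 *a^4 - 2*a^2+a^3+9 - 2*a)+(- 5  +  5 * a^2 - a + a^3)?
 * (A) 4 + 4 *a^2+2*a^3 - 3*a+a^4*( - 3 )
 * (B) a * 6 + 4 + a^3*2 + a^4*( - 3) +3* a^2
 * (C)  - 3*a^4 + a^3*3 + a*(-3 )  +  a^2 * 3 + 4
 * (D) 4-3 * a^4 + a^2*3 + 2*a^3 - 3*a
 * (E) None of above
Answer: D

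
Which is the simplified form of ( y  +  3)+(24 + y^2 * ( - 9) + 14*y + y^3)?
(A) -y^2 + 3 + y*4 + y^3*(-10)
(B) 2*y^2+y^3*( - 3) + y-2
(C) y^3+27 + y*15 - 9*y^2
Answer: C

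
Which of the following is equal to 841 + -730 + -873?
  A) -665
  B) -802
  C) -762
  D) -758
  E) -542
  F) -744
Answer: C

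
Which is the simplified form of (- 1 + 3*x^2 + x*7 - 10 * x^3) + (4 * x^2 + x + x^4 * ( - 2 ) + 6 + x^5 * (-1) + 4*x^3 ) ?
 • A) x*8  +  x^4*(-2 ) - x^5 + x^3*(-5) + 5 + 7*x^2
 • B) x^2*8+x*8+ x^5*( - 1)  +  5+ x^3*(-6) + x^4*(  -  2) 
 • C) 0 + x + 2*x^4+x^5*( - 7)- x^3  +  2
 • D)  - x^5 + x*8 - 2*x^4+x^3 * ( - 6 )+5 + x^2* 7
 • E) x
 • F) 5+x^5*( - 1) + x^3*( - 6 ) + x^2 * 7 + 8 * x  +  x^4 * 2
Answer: D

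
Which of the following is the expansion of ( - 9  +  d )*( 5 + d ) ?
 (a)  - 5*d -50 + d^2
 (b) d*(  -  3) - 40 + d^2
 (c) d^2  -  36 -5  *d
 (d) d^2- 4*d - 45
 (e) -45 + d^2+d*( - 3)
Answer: d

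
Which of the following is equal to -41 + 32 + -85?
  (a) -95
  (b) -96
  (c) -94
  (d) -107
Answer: c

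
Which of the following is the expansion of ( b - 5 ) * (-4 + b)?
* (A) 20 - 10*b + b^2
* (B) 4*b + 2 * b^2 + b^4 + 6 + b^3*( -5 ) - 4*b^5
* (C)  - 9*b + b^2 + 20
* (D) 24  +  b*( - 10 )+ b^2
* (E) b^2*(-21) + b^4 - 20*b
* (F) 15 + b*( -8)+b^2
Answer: C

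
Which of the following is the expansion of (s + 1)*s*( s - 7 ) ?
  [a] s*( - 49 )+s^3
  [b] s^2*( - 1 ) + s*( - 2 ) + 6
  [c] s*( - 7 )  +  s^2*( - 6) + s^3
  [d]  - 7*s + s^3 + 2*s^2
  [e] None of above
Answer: c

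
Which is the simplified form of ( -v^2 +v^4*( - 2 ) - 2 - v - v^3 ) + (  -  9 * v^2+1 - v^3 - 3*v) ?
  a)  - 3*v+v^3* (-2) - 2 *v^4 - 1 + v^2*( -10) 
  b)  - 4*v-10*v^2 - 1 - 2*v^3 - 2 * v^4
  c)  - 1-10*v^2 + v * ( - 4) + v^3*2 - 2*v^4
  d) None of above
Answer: b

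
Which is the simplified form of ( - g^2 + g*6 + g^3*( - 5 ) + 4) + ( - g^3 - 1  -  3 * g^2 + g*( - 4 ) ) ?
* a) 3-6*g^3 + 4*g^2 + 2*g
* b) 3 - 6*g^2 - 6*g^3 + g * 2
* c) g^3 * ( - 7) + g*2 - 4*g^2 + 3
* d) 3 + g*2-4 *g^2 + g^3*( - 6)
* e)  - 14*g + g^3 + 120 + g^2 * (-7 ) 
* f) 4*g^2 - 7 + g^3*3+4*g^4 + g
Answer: d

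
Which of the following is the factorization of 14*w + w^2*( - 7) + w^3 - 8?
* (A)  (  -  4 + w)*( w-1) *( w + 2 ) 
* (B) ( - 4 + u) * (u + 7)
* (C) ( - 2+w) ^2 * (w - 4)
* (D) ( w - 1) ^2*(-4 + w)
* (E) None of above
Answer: E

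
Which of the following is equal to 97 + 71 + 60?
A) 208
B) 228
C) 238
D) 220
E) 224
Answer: B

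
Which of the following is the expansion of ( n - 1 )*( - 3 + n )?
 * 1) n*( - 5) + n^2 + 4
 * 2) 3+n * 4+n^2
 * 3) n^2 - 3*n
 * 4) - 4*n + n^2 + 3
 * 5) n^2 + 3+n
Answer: 4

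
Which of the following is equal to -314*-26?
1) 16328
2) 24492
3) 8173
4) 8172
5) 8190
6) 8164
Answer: 6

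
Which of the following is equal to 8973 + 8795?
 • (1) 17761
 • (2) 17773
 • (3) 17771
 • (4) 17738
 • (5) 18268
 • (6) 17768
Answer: 6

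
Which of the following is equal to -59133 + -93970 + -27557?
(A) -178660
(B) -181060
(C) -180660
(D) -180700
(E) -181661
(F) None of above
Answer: C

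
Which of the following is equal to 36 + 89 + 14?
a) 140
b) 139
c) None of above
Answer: b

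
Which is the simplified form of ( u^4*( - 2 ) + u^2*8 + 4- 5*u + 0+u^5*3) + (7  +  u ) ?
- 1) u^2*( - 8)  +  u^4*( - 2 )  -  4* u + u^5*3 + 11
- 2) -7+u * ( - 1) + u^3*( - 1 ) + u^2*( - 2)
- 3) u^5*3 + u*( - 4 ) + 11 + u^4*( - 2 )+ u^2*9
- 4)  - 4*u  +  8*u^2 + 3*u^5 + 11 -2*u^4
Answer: 4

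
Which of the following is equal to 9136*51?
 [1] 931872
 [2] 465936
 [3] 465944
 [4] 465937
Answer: 2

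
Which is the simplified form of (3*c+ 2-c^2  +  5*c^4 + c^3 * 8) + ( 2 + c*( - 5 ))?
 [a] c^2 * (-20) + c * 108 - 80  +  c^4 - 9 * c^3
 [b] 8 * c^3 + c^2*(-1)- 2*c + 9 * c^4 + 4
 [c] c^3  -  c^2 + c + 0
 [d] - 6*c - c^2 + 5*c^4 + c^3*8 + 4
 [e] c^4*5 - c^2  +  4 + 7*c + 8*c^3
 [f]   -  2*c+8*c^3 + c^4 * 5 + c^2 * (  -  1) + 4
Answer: f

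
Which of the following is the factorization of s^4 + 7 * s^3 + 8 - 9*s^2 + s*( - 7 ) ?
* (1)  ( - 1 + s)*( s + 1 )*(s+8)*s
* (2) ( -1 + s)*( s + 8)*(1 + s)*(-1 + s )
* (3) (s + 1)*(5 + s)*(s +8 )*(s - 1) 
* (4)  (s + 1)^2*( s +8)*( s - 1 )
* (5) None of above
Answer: 2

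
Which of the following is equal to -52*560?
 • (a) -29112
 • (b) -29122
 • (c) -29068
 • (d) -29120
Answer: d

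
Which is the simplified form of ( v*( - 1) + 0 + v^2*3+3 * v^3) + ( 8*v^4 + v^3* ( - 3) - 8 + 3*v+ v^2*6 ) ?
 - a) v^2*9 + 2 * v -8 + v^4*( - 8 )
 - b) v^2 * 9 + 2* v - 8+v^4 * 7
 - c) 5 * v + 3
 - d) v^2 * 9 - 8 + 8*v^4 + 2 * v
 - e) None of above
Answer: d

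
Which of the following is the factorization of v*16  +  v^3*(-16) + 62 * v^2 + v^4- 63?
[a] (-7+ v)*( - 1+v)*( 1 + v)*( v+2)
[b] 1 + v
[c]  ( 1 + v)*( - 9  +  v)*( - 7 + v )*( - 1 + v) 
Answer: c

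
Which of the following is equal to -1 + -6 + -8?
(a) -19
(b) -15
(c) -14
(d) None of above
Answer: b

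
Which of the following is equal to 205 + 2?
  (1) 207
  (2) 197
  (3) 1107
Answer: 1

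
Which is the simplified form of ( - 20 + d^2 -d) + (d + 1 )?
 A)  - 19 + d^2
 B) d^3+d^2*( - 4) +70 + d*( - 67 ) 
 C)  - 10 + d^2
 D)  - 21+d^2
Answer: A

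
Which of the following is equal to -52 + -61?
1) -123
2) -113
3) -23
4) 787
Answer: 2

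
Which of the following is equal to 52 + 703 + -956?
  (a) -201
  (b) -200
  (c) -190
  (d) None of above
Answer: a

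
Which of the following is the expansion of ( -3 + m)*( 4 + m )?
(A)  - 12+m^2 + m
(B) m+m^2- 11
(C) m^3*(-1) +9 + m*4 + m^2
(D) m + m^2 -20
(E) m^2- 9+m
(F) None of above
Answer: A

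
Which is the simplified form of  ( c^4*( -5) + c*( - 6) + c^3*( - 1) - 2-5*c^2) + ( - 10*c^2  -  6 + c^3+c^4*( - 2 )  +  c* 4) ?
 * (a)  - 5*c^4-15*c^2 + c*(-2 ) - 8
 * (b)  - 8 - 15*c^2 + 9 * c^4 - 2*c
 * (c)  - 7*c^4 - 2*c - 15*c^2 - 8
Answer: c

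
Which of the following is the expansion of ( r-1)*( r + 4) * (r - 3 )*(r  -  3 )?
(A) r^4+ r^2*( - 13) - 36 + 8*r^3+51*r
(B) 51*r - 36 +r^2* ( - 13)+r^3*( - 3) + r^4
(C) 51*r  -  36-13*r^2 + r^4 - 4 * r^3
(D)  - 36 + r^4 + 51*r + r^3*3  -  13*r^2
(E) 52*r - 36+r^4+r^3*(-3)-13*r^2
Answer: B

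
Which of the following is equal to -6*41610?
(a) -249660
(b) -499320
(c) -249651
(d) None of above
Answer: a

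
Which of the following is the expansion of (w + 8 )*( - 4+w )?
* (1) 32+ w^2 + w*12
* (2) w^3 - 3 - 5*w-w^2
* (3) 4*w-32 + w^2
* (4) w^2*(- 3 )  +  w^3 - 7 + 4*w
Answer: 3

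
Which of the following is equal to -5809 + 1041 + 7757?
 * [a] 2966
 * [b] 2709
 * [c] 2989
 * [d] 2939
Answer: c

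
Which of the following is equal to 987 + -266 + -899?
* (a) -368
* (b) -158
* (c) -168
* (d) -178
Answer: d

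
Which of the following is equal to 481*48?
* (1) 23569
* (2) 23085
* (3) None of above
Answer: 3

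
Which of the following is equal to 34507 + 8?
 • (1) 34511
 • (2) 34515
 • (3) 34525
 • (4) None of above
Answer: 2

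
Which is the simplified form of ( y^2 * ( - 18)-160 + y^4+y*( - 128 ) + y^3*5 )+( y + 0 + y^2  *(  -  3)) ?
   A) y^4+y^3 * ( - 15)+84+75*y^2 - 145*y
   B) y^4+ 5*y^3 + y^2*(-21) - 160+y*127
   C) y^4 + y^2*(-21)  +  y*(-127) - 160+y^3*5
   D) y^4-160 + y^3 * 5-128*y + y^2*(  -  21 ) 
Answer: C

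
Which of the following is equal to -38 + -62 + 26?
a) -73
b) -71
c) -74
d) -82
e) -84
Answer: c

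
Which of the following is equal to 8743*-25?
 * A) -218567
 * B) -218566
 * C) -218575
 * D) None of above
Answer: C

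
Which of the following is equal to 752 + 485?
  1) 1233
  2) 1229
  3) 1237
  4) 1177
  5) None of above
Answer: 3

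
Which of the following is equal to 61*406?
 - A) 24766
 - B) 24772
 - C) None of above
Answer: A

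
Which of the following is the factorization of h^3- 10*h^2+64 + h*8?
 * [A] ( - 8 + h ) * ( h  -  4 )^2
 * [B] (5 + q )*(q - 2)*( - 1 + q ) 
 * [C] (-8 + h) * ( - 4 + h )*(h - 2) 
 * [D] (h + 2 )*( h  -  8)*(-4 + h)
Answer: D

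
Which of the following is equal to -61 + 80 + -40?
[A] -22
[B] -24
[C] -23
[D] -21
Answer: D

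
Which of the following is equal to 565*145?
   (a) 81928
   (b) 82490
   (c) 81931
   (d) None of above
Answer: d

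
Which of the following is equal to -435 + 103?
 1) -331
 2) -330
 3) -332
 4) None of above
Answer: 3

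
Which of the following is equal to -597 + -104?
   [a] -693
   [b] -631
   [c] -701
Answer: c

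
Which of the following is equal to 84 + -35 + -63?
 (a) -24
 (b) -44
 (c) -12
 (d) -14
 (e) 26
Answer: d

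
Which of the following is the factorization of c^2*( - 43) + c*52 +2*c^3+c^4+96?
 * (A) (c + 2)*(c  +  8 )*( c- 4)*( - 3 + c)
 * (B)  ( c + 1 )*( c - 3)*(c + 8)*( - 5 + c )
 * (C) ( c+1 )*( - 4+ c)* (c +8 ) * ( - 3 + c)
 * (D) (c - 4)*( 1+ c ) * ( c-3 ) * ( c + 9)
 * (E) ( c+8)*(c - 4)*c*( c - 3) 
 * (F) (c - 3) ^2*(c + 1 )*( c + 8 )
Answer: C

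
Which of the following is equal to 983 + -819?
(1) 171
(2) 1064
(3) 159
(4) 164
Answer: 4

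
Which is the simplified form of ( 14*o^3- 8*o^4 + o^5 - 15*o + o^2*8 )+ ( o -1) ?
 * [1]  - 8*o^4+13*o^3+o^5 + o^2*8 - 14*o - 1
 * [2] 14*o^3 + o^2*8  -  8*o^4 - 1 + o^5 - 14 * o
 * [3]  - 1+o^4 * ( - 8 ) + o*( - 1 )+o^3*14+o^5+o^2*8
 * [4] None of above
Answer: 2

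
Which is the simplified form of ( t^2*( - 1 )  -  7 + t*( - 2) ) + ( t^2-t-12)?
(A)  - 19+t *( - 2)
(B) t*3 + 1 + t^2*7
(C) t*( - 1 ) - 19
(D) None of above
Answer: D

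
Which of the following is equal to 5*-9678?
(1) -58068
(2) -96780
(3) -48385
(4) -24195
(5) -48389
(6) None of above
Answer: 6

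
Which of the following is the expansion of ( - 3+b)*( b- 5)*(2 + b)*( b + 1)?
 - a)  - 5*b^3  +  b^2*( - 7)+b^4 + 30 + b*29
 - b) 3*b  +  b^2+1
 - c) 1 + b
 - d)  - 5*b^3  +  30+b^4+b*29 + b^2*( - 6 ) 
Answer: a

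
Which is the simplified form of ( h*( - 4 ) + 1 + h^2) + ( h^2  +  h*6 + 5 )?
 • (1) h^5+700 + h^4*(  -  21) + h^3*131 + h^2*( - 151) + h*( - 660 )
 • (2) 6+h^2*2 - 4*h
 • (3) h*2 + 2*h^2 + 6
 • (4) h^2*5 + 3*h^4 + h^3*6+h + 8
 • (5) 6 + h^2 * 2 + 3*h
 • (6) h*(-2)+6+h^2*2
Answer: 3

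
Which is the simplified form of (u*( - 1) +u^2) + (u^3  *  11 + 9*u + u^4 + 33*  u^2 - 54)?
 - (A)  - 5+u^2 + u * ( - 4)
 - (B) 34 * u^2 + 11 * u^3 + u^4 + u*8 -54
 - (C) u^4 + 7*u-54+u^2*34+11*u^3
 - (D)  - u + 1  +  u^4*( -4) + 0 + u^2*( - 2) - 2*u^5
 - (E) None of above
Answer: B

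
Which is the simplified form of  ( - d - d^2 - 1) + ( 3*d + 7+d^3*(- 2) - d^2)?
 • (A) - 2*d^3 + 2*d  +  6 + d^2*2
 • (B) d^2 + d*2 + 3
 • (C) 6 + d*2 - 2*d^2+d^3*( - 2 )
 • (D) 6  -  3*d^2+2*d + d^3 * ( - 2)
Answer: C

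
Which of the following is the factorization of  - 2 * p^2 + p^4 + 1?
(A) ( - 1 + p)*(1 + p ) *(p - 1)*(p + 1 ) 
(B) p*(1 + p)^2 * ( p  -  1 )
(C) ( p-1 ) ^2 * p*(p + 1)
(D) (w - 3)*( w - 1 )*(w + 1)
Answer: A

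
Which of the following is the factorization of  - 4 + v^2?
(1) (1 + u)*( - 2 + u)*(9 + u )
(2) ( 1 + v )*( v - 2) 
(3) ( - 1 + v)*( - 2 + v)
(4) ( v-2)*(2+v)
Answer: 4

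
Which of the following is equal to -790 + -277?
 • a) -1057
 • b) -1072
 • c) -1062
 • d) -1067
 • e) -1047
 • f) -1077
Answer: d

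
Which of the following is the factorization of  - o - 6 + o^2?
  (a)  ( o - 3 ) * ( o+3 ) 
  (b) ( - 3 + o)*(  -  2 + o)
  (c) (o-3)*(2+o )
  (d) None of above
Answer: c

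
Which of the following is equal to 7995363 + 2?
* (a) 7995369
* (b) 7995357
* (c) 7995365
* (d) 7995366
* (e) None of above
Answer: c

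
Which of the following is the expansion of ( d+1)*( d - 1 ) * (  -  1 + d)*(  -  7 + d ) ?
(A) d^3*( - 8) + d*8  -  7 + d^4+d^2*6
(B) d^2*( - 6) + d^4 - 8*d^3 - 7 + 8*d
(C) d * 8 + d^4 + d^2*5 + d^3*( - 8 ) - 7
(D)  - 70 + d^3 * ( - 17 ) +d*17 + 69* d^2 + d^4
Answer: A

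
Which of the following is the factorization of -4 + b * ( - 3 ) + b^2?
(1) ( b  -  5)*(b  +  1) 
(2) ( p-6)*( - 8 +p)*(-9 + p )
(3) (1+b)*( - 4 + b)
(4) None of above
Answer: 3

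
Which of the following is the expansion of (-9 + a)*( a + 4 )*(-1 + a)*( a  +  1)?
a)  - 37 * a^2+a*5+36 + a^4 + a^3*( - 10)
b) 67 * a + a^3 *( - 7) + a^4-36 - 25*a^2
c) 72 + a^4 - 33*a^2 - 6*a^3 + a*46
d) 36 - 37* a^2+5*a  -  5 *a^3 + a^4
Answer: d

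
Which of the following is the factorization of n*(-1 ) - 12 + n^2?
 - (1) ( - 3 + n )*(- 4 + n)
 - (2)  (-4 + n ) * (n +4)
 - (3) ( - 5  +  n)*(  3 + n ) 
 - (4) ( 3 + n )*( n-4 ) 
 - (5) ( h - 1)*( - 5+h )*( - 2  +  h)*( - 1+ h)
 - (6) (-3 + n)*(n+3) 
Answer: 4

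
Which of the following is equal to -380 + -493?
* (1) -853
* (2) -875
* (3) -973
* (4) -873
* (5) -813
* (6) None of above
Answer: 4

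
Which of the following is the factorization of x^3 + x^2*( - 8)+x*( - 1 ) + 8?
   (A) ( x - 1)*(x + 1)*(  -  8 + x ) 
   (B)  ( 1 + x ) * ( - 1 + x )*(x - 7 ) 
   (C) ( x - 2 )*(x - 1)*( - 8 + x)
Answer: A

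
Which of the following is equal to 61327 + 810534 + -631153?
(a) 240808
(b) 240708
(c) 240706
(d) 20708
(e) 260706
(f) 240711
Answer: b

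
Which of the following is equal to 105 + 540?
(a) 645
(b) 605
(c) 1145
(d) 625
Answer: a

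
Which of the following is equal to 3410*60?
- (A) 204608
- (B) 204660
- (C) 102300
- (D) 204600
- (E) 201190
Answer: D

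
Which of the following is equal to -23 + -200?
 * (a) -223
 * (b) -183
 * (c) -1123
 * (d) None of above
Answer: a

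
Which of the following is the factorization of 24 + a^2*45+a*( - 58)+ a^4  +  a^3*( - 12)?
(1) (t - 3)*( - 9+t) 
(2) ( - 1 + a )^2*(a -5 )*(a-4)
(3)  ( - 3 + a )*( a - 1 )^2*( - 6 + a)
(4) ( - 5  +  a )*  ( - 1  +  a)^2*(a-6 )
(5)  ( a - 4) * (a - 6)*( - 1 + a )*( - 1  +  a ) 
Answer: 5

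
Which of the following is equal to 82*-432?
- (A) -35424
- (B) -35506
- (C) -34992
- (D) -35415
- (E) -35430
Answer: A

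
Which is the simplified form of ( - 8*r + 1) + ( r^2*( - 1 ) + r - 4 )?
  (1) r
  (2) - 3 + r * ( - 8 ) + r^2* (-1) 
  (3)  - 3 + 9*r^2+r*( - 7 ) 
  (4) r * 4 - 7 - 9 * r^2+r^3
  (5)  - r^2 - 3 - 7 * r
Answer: 5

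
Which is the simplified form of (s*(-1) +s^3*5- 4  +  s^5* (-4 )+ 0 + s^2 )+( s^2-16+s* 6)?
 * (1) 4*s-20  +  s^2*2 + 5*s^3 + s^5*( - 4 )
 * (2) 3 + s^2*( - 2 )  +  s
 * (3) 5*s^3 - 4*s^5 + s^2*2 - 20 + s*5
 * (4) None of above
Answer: 3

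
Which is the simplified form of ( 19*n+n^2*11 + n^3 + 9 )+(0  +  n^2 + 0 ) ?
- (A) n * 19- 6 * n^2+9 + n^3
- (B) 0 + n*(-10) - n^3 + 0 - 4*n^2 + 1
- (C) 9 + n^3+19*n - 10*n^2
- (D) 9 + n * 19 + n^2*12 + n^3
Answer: D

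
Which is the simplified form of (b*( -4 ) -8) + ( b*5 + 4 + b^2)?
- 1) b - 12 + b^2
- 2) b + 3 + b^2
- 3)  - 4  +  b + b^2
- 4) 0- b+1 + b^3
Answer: 3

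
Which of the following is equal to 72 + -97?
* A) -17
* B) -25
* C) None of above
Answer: B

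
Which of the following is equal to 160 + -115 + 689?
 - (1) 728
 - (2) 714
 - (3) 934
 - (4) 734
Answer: 4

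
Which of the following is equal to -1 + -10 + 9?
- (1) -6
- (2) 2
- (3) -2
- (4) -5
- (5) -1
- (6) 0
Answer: 3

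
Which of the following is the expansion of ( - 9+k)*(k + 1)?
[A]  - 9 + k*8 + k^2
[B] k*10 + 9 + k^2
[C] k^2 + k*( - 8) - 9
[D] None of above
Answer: C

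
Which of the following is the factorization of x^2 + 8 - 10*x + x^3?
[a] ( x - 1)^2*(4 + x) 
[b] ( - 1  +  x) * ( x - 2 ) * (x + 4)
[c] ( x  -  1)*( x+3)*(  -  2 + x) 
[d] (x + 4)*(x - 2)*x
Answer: b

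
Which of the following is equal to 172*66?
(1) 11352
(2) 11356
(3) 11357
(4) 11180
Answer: 1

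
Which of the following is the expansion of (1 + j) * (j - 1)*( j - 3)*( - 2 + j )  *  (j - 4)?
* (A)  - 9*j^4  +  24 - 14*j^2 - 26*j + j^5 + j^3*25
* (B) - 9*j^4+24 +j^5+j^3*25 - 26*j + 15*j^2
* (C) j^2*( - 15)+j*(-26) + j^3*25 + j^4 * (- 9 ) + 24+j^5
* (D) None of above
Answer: C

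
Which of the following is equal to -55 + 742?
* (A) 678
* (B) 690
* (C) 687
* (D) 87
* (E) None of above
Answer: C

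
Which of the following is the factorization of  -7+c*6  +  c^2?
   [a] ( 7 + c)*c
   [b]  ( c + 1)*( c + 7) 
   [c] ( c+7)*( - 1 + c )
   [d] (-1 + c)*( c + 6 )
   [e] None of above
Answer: c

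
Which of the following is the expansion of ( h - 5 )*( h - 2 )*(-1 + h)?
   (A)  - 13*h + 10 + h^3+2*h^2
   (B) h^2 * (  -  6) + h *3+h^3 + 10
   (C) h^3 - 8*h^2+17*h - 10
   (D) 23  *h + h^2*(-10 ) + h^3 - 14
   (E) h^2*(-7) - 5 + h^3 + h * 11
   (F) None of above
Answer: C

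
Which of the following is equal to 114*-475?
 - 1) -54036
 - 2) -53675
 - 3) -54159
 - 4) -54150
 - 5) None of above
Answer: 4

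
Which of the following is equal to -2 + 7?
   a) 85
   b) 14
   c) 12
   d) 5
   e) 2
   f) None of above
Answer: d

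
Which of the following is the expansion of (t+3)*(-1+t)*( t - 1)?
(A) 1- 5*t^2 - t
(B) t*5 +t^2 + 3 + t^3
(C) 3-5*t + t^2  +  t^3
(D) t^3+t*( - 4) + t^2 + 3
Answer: C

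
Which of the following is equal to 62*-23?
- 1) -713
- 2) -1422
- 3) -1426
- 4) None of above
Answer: 3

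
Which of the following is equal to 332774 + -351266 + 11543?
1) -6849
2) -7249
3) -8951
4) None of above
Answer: 4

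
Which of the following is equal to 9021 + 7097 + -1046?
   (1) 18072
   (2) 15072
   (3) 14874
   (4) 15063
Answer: 2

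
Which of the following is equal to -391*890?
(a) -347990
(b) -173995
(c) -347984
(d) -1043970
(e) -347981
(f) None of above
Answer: a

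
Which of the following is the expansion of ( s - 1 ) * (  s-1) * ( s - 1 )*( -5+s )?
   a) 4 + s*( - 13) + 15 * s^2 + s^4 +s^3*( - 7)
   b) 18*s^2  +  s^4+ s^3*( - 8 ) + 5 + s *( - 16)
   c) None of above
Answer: b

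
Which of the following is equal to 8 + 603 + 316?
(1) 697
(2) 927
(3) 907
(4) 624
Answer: 2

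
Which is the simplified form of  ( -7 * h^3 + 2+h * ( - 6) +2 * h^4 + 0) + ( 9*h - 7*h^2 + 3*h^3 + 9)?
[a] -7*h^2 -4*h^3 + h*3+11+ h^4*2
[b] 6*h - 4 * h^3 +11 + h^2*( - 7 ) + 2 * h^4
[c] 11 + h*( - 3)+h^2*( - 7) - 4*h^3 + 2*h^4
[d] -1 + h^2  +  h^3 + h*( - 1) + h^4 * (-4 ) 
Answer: a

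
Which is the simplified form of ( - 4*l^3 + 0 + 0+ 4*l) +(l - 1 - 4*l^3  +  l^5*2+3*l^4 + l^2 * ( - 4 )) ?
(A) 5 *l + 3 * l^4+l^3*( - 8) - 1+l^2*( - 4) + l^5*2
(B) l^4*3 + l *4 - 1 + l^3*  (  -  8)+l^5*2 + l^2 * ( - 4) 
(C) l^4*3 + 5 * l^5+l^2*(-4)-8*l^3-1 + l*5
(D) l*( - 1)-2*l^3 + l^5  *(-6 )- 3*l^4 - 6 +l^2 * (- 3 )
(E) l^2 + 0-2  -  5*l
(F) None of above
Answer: A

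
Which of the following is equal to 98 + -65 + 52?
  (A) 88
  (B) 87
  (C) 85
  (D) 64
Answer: C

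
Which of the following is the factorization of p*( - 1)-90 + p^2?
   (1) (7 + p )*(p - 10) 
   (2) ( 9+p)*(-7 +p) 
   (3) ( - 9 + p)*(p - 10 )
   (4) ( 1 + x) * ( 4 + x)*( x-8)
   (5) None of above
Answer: 5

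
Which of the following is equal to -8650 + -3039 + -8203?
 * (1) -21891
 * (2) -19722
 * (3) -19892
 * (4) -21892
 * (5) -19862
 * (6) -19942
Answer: 3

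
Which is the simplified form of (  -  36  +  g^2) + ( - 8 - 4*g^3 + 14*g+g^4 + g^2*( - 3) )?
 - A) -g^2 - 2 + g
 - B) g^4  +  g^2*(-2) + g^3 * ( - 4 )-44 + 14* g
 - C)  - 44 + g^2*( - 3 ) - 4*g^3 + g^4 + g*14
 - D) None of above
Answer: B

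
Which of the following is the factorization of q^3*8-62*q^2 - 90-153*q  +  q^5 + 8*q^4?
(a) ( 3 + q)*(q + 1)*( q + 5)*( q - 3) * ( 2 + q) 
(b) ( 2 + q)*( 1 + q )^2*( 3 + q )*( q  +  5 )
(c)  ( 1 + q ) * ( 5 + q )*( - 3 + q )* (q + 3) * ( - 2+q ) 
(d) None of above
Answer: a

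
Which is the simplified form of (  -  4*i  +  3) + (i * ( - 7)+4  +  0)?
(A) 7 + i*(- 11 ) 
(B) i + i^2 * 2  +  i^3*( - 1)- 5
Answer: A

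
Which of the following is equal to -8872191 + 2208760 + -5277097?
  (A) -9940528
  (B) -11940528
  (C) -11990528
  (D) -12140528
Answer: B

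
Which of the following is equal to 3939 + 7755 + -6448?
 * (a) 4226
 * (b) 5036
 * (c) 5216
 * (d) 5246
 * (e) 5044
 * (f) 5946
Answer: d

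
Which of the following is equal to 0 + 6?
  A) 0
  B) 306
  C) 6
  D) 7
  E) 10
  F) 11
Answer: C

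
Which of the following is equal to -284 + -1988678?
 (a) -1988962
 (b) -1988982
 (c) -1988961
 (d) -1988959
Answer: a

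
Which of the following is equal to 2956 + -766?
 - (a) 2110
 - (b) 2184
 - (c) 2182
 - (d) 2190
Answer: d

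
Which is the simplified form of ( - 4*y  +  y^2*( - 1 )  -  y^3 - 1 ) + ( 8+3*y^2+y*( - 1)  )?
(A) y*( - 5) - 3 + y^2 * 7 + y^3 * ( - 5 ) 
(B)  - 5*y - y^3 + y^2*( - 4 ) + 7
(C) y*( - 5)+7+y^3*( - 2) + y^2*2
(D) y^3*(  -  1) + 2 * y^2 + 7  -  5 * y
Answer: D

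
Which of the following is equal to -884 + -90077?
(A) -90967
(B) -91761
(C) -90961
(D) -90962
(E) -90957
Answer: C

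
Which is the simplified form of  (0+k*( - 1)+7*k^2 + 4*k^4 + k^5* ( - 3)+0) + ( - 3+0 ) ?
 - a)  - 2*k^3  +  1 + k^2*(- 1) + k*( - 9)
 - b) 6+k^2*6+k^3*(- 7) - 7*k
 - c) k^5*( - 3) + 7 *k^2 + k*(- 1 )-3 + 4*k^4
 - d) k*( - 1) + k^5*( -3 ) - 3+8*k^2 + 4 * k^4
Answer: c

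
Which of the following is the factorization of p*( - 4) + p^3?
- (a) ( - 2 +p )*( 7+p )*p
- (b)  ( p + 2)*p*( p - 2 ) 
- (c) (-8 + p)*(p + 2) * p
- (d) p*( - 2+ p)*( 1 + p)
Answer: b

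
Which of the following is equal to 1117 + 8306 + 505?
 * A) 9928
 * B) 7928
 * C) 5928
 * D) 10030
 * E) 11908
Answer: A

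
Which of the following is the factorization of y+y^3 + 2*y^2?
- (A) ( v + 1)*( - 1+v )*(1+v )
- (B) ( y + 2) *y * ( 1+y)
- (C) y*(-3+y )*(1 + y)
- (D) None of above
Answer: D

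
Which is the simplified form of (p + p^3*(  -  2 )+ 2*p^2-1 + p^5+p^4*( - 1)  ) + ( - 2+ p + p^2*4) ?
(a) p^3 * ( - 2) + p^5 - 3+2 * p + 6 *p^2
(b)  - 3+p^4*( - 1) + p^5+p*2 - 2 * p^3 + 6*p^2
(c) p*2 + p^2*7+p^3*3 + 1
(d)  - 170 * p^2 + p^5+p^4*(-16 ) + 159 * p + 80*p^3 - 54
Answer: b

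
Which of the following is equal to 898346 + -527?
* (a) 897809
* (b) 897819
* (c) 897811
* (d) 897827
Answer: b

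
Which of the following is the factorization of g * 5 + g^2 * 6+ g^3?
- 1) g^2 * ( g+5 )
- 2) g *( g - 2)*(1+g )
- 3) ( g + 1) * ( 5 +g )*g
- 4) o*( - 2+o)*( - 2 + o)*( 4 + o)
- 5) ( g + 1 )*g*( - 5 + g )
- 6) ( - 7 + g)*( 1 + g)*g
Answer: 3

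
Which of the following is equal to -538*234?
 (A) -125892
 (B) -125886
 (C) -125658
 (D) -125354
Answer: A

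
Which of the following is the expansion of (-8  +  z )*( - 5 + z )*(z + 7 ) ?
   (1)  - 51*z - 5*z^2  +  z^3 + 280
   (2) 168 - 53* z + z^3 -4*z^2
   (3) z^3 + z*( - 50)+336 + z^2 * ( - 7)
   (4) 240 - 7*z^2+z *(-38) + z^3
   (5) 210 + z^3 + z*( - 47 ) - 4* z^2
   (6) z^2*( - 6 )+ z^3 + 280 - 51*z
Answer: 6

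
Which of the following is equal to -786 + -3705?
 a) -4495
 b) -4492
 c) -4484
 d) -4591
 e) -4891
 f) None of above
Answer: f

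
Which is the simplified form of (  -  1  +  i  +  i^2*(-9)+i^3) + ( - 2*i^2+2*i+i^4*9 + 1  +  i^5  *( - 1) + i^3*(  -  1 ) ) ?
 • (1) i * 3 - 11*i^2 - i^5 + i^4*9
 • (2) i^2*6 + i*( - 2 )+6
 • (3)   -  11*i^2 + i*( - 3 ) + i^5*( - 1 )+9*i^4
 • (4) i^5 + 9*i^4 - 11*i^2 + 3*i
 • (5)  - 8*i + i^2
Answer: 1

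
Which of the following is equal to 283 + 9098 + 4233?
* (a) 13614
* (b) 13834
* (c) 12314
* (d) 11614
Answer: a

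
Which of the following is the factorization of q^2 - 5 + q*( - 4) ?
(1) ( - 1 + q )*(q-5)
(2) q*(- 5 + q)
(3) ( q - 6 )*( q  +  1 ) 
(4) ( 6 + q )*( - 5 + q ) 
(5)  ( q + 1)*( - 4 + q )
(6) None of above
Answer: 6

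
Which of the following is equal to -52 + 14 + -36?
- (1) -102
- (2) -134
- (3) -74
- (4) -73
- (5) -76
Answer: 3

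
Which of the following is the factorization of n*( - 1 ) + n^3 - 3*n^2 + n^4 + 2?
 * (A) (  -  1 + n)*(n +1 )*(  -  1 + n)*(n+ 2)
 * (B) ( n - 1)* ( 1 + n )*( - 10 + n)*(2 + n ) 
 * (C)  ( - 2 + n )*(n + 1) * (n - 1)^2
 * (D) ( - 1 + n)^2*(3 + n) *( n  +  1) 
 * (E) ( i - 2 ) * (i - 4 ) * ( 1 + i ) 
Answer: A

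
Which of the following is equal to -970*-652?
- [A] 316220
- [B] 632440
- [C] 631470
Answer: B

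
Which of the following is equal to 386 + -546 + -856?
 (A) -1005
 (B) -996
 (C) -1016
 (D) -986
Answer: C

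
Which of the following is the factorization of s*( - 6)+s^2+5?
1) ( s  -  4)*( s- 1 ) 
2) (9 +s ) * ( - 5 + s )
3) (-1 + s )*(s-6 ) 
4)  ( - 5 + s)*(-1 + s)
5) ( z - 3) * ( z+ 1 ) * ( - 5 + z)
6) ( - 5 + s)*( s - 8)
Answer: 4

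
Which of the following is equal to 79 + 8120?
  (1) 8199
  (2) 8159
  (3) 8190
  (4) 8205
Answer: 1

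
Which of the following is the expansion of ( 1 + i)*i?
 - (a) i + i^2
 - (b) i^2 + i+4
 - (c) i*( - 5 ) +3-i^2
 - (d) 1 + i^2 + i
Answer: a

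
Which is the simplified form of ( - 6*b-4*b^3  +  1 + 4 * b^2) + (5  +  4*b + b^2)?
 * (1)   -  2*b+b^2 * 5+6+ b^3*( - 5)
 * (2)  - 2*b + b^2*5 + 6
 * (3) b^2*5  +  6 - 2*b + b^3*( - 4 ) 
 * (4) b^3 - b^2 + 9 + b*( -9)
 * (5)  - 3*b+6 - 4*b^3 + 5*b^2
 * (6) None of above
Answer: 3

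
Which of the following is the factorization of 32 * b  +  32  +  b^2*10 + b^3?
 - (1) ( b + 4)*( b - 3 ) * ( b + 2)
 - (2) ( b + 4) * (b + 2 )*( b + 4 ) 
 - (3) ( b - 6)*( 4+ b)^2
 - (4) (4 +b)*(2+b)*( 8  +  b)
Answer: 2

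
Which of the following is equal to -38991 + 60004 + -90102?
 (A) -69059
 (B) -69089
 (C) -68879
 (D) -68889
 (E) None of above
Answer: B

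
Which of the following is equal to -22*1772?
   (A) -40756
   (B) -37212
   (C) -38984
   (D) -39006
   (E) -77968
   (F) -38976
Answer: C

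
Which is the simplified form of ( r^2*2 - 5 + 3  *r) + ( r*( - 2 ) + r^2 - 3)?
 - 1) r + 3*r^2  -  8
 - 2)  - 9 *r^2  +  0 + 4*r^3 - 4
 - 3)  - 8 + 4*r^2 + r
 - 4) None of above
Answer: 1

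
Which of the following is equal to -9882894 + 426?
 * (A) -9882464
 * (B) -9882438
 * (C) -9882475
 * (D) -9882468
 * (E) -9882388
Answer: D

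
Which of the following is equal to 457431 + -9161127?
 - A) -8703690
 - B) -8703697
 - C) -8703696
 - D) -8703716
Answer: C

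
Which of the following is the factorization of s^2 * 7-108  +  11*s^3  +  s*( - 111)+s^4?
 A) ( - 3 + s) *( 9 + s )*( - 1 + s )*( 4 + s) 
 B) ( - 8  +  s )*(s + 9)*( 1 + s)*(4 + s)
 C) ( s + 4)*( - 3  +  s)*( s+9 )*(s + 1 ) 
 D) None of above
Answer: C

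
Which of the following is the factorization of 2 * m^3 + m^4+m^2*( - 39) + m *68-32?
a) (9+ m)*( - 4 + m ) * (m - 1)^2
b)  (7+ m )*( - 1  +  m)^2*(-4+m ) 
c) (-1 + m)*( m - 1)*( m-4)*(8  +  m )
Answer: c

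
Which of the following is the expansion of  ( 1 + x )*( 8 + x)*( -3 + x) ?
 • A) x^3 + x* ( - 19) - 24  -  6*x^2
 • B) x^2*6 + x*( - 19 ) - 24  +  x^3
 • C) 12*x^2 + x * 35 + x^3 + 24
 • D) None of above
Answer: B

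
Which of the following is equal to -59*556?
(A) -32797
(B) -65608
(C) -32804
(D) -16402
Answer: C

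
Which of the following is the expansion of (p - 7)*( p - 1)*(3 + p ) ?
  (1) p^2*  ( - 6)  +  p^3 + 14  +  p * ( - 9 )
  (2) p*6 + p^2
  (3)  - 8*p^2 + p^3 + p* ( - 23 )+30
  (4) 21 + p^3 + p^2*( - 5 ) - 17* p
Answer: 4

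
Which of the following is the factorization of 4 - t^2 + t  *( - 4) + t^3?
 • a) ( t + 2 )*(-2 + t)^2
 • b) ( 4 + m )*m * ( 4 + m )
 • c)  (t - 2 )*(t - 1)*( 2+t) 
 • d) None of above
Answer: c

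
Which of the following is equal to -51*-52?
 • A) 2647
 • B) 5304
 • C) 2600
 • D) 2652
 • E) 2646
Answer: D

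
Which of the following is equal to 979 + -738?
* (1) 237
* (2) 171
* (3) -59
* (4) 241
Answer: 4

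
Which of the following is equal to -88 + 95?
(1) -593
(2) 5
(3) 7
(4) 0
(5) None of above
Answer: 3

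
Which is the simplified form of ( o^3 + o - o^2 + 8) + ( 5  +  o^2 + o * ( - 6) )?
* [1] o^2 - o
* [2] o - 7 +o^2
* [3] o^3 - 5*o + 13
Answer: 3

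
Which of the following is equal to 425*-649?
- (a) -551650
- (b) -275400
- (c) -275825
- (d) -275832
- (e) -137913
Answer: c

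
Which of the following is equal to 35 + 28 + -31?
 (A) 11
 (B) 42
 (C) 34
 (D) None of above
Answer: D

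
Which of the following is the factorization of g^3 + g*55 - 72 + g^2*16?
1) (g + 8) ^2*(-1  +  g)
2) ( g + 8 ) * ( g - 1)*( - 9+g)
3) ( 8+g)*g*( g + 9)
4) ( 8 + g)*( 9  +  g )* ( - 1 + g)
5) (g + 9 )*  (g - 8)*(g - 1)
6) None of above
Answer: 4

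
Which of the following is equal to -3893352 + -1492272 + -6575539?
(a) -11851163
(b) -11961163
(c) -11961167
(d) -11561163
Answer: b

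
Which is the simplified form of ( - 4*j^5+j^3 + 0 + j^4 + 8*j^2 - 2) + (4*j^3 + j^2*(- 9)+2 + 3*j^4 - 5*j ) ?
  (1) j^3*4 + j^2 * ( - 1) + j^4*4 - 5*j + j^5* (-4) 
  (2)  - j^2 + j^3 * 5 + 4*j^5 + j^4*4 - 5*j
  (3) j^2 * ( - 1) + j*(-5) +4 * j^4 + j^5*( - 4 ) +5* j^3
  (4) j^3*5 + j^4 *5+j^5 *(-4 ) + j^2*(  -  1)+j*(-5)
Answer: 3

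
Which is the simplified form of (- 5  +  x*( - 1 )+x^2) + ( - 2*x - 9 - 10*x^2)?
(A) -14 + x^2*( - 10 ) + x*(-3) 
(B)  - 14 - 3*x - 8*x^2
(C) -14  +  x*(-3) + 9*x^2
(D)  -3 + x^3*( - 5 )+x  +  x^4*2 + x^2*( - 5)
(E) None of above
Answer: E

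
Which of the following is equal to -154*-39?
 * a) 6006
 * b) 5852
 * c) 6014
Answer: a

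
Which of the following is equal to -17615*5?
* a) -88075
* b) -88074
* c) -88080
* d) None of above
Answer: a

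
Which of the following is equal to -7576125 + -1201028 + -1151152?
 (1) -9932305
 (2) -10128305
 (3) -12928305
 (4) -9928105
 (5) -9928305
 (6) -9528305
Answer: 5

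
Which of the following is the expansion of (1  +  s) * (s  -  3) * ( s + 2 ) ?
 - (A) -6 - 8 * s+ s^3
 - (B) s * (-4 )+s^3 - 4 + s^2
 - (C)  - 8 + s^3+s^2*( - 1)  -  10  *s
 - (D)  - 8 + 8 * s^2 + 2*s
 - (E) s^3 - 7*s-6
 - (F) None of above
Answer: E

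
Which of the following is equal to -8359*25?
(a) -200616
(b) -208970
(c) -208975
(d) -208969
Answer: c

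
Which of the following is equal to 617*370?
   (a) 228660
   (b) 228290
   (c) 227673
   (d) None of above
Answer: b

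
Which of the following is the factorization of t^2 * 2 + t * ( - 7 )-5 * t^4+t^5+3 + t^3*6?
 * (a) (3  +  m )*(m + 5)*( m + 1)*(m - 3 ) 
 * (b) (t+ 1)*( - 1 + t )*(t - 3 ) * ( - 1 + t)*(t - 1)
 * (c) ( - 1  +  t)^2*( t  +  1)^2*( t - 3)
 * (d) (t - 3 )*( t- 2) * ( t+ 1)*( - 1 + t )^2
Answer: b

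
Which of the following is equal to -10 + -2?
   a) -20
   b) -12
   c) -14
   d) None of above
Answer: b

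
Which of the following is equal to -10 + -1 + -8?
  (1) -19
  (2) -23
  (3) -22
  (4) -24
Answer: 1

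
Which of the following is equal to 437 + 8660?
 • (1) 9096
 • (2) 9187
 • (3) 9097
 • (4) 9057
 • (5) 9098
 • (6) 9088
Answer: 3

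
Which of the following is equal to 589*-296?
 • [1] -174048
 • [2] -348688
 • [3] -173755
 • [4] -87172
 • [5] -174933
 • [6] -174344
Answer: 6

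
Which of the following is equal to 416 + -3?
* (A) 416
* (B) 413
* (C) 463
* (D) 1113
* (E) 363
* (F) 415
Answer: B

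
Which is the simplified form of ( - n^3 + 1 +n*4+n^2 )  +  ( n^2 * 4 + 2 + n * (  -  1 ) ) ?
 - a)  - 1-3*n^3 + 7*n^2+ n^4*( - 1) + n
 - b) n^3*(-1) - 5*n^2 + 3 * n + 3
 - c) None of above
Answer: c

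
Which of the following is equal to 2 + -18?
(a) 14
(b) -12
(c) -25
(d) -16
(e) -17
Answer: d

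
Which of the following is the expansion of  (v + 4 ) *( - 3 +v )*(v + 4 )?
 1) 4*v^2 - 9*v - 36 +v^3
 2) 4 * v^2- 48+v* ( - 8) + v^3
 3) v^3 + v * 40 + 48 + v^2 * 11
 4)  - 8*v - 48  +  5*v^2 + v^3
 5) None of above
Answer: 4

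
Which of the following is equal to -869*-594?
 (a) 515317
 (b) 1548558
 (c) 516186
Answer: c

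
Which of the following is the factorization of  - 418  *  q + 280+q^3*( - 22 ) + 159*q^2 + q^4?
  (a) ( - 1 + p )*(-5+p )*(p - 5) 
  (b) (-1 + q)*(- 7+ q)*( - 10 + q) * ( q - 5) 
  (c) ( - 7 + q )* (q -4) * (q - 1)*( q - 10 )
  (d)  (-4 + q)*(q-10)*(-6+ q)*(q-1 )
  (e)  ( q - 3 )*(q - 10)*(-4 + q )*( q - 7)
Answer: c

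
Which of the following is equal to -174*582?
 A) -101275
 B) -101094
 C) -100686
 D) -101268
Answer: D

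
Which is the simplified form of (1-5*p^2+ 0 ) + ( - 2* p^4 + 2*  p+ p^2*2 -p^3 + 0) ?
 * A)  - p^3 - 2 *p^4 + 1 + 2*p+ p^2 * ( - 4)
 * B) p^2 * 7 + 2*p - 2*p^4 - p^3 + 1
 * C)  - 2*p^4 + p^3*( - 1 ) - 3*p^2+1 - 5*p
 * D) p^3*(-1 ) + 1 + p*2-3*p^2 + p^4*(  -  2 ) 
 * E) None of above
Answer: D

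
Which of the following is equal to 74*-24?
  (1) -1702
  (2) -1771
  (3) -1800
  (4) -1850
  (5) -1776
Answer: 5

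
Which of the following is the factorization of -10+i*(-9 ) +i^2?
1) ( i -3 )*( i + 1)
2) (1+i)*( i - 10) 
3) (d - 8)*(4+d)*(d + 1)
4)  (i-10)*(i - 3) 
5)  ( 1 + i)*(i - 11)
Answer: 2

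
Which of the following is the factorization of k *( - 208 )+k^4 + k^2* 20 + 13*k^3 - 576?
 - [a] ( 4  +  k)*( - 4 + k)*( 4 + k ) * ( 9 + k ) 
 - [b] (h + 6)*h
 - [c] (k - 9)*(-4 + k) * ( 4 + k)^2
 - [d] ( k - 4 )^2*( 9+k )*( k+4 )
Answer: a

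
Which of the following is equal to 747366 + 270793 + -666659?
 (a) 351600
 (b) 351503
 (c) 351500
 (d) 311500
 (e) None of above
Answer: c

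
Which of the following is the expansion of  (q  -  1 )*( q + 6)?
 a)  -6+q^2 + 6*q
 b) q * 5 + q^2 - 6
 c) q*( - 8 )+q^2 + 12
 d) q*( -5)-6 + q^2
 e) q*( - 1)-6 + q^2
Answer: b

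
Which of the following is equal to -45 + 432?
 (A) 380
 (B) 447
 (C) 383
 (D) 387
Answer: D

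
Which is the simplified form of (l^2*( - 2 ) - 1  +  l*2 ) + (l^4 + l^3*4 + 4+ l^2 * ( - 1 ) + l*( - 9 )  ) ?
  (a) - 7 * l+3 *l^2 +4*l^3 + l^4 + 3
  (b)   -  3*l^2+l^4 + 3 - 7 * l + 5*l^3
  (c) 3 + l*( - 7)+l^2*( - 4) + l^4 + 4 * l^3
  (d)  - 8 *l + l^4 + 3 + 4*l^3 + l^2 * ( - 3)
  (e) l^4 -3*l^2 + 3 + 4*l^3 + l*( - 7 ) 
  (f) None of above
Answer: e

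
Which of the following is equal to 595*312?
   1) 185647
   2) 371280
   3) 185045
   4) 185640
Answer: 4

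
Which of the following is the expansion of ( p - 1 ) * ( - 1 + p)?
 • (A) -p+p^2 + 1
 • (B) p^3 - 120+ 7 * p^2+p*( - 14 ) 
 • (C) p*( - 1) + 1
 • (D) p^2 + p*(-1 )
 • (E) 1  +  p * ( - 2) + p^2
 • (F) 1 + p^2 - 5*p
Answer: E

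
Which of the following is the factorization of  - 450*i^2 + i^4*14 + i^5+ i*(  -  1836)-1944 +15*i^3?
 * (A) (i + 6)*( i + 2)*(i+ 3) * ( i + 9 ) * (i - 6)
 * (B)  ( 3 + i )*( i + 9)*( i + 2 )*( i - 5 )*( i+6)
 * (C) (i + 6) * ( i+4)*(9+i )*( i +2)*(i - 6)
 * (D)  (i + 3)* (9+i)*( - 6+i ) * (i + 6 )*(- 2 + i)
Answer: A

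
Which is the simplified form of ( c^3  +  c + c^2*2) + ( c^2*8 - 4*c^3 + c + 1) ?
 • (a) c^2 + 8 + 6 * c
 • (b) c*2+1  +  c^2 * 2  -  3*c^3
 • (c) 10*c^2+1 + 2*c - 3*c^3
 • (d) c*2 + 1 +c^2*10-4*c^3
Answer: c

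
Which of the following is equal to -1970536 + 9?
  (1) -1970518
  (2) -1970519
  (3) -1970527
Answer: 3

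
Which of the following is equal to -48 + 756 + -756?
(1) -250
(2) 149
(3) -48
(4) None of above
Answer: 3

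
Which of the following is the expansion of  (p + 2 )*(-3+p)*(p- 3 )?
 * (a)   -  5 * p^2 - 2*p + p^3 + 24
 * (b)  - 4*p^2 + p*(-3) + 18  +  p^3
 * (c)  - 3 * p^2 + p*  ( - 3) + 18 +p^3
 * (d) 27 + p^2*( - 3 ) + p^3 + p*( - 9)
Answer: b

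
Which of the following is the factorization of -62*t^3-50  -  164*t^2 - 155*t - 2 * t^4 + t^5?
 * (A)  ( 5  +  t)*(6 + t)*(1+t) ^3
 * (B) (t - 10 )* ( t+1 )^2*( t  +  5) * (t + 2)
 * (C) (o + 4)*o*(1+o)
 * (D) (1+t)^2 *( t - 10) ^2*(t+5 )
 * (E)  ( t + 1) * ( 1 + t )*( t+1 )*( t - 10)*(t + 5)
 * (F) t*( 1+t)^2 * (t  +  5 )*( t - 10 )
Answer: E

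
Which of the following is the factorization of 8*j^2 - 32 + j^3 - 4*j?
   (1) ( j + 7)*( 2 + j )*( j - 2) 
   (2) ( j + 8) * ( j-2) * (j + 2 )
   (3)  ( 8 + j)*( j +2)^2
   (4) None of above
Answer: 2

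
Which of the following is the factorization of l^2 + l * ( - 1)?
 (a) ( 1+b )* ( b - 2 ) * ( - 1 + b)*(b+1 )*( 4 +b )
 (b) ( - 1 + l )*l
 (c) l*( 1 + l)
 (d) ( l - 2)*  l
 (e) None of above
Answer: b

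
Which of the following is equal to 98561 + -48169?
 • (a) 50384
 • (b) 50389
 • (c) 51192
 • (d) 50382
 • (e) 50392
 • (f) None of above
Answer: e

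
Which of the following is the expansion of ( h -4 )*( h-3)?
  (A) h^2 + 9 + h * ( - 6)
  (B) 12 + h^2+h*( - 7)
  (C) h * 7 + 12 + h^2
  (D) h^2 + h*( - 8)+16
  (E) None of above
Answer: B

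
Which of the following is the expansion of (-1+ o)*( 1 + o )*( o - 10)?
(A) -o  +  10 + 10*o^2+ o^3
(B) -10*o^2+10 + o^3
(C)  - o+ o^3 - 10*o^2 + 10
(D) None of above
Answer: C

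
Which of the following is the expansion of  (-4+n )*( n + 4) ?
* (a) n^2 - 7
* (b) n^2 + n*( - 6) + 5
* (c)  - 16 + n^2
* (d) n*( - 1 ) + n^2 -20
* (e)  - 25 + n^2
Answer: c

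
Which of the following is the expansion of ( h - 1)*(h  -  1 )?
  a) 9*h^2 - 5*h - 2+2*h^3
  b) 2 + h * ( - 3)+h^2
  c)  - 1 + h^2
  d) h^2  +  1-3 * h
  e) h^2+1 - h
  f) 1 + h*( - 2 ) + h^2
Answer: f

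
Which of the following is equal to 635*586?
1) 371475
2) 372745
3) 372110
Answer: 3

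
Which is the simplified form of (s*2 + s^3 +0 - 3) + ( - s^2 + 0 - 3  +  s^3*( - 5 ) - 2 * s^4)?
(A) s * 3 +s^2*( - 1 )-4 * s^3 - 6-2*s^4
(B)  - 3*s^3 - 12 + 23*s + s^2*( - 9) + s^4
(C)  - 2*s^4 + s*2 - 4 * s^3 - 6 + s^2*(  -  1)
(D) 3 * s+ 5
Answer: C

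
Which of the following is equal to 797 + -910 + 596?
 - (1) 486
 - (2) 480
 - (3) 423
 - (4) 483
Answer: 4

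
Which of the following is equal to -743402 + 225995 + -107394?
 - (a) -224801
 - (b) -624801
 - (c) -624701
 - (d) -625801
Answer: b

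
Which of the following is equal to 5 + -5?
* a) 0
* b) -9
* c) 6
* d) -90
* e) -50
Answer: a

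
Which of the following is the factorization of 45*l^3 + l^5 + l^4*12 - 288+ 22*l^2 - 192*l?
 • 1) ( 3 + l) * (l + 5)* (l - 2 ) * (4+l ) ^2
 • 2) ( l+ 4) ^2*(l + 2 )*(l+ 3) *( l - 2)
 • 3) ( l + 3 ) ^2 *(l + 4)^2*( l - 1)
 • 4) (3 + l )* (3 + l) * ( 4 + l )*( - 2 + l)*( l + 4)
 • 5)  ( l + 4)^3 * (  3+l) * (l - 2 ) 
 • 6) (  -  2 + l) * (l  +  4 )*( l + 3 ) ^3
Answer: 4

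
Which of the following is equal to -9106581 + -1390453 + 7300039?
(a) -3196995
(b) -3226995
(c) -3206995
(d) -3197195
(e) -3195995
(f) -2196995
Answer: a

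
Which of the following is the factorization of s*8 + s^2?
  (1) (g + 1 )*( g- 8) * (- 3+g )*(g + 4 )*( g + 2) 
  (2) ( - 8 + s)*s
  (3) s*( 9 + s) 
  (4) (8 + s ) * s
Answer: 4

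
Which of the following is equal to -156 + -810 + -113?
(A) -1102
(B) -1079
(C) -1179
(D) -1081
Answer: B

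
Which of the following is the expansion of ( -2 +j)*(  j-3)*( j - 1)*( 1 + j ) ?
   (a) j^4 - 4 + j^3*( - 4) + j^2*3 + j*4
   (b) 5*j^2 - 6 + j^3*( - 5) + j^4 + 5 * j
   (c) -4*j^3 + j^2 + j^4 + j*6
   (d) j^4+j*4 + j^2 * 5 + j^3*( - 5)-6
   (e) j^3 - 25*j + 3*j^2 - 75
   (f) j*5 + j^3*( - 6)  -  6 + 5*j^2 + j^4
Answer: b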